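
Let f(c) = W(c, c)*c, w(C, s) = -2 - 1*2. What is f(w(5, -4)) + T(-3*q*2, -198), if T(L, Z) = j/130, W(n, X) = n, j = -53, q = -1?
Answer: 2027/130 ≈ 15.592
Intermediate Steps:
w(C, s) = -4 (w(C, s) = -2 - 2 = -4)
T(L, Z) = -53/130
f(c) = c² (f(c) = c*c = c²)
f(w(5, -4)) + T(-3*q*2, -198) = (-4)² - 53/130 = 16 - 53/130 = 2027/130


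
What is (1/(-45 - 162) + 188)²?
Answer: 1514377225/42849 ≈ 35342.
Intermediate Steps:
(1/(-45 - 162) + 188)² = (1/(-207) + 188)² = (-1/207 + 188)² = (38915/207)² = 1514377225/42849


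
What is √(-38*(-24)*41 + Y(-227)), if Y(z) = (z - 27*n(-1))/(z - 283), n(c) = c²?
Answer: √2431447185/255 ≈ 193.37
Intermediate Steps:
Y(z) = (-27 + z)/(-283 + z) (Y(z) = (z - 27*(-1)²)/(z - 283) = (z - 27*1)/(-283 + z) = (z - 27)/(-283 + z) = (-27 + z)/(-283 + z))
√(-38*(-24)*41 + Y(-227)) = √(-38*(-24)*41 + (-27 - 227)/(-283 - 227)) = √(912*41 - 254/(-510)) = √(37392 - 1/510*(-254)) = √(37392 + 127/255) = √(9535087/255) = √2431447185/255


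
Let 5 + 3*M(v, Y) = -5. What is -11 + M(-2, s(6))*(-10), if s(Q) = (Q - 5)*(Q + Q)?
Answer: 67/3 ≈ 22.333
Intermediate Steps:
s(Q) = 2*Q*(-5 + Q) (s(Q) = (-5 + Q)*(2*Q) = 2*Q*(-5 + Q))
M(v, Y) = -10/3 (M(v, Y) = -5/3 + (1/3)*(-5) = -5/3 - 5/3 = -10/3)
-11 + M(-2, s(6))*(-10) = -11 - 10/3*(-10) = -11 + 100/3 = 67/3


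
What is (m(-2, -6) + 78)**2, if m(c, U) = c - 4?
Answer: 5184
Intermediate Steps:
m(c, U) = -4 + c
(m(-2, -6) + 78)**2 = ((-4 - 2) + 78)**2 = (-6 + 78)**2 = 72**2 = 5184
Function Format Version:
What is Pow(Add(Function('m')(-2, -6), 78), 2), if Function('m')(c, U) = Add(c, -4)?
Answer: 5184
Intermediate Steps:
Function('m')(c, U) = Add(-4, c)
Pow(Add(Function('m')(-2, -6), 78), 2) = Pow(Add(Add(-4, -2), 78), 2) = Pow(Add(-6, 78), 2) = Pow(72, 2) = 5184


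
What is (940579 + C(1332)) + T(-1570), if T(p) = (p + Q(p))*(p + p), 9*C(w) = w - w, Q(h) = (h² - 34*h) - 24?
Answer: -7901453461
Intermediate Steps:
Q(h) = -24 + h² - 34*h
C(w) = 0 (C(w) = (w - w)/9 = (⅑)*0 = 0)
T(p) = 2*p*(-24 + p² - 33*p) (T(p) = (p + (-24 + p² - 34*p))*(p + p) = (-24 + p² - 33*p)*(2*p) = 2*p*(-24 + p² - 33*p))
(940579 + C(1332)) + T(-1570) = (940579 + 0) + 2*(-1570)*(-24 + (-1570)² - 33*(-1570)) = 940579 + 2*(-1570)*(-24 + 2464900 + 51810) = 940579 + 2*(-1570)*2516686 = 940579 - 7902394040 = -7901453461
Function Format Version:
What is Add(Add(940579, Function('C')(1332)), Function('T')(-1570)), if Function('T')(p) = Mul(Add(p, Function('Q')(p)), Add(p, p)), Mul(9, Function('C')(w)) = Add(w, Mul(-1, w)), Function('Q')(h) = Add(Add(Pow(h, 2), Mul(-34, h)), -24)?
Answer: -7901453461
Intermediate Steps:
Function('Q')(h) = Add(-24, Pow(h, 2), Mul(-34, h))
Function('C')(w) = 0 (Function('C')(w) = Mul(Rational(1, 9), Add(w, Mul(-1, w))) = Mul(Rational(1, 9), 0) = 0)
Function('T')(p) = Mul(2, p, Add(-24, Pow(p, 2), Mul(-33, p))) (Function('T')(p) = Mul(Add(p, Add(-24, Pow(p, 2), Mul(-34, p))), Add(p, p)) = Mul(Add(-24, Pow(p, 2), Mul(-33, p)), Mul(2, p)) = Mul(2, p, Add(-24, Pow(p, 2), Mul(-33, p))))
Add(Add(940579, Function('C')(1332)), Function('T')(-1570)) = Add(Add(940579, 0), Mul(2, -1570, Add(-24, Pow(-1570, 2), Mul(-33, -1570)))) = Add(940579, Mul(2, -1570, Add(-24, 2464900, 51810))) = Add(940579, Mul(2, -1570, 2516686)) = Add(940579, -7902394040) = -7901453461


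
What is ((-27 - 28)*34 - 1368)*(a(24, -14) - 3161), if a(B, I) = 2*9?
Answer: 10177034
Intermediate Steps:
a(B, I) = 18
((-27 - 28)*34 - 1368)*(a(24, -14) - 3161) = ((-27 - 28)*34 - 1368)*(18 - 3161) = (-55*34 - 1368)*(-3143) = (-1870 - 1368)*(-3143) = -3238*(-3143) = 10177034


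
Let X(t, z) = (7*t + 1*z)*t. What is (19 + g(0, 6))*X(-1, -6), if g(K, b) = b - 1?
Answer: 312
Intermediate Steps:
g(K, b) = -1 + b
X(t, z) = t*(z + 7*t) (X(t, z) = (7*t + z)*t = (z + 7*t)*t = t*(z + 7*t))
(19 + g(0, 6))*X(-1, -6) = (19 + (-1 + 6))*(-(-6 + 7*(-1))) = (19 + 5)*(-(-6 - 7)) = 24*(-1*(-13)) = 24*13 = 312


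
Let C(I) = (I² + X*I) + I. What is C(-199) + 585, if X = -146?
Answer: 69041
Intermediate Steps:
C(I) = I² - 145*I (C(I) = (I² - 146*I) + I = I² - 145*I)
C(-199) + 585 = -199*(-145 - 199) + 585 = -199*(-344) + 585 = 68456 + 585 = 69041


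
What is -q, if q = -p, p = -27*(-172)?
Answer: 4644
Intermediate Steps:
p = 4644
q = -4644 (q = -1*4644 = -4644)
-q = -1*(-4644) = 4644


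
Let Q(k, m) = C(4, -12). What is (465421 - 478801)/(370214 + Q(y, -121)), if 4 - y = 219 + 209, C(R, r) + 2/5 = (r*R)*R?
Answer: -16725/462527 ≈ -0.036160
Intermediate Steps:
C(R, r) = -2/5 + r*R**2 (C(R, r) = -2/5 + (r*R)*R = -2/5 + (R*r)*R = -2/5 + r*R**2)
y = -424 (y = 4 - (219 + 209) = 4 - 1*428 = 4 - 428 = -424)
Q(k, m) = -962/5 (Q(k, m) = -2/5 - 12*4**2 = -2/5 - 12*16 = -2/5 - 192 = -962/5)
(465421 - 478801)/(370214 + Q(y, -121)) = (465421 - 478801)/(370214 - 962/5) = -13380/1850108/5 = -13380*5/1850108 = -16725/462527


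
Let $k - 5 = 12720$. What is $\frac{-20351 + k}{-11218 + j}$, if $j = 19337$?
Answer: $- \frac{7626}{8119} \approx -0.93928$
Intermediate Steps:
$k = 12725$ ($k = 5 + 12720 = 12725$)
$\frac{-20351 + k}{-11218 + j} = \frac{-20351 + 12725}{-11218 + 19337} = - \frac{7626}{8119}$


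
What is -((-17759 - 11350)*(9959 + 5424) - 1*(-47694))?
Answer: 447736053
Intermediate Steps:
-((-17759 - 11350)*(9959 + 5424) - 1*(-47694)) = -(-29109*15383 + 47694) = -(-447783747 + 47694) = -1*(-447736053) = 447736053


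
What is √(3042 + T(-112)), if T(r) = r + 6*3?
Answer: 2*√737 ≈ 54.295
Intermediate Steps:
T(r) = 18 + r (T(r) = r + 18 = 18 + r)
√(3042 + T(-112)) = √(3042 + (18 - 112)) = √(3042 - 94) = √2948 = 2*√737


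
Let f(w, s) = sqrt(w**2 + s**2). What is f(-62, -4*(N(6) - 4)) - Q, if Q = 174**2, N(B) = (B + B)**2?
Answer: -30276 + 2*sqrt(79361) ≈ -29713.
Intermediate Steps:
N(B) = 4*B**2 (N(B) = (2*B)**2 = 4*B**2)
f(w, s) = sqrt(s**2 + w**2)
Q = 30276
f(-62, -4*(N(6) - 4)) - Q = sqrt((-4*(4*6**2 - 4))**2 + (-62)**2) - 1*30276 = sqrt((-4*(4*36 - 4))**2 + 3844) - 30276 = sqrt((-4*(144 - 4))**2 + 3844) - 30276 = sqrt((-4*140)**2 + 3844) - 30276 = sqrt((-560)**2 + 3844) - 30276 = sqrt(313600 + 3844) - 30276 = sqrt(317444) - 30276 = 2*sqrt(79361) - 30276 = -30276 + 2*sqrt(79361)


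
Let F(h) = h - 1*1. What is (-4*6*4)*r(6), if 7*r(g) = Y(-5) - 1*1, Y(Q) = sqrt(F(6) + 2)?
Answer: 96/7 - 96*sqrt(7)/7 ≈ -22.570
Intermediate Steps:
F(h) = -1 + h (F(h) = h - 1 = -1 + h)
Y(Q) = sqrt(7) (Y(Q) = sqrt((-1 + 6) + 2) = sqrt(5 + 2) = sqrt(7))
r(g) = -1/7 + sqrt(7)/7 (r(g) = (sqrt(7) - 1*1)/7 = (sqrt(7) - 1)/7 = (-1 + sqrt(7))/7 = -1/7 + sqrt(7)/7)
(-4*6*4)*r(6) = (-4*6*4)*(-1/7 + sqrt(7)/7) = (-24*4)*(-1/7 + sqrt(7)/7) = -96*(-1/7 + sqrt(7)/7) = 96/7 - 96*sqrt(7)/7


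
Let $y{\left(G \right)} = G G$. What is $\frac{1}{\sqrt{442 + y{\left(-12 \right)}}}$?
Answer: $\frac{\sqrt{586}}{586} \approx 0.04131$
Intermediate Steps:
$y{\left(G \right)} = G^{2}$
$\frac{1}{\sqrt{442 + y{\left(-12 \right)}}} = \frac{1}{\sqrt{442 + \left(-12\right)^{2}}} = \frac{1}{\sqrt{442 + 144}} = \frac{1}{\sqrt{586}} = \frac{\sqrt{586}}{586}$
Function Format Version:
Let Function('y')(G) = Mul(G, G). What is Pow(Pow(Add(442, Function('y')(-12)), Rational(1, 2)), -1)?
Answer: Mul(Rational(1, 586), Pow(586, Rational(1, 2))) ≈ 0.041310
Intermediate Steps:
Function('y')(G) = Pow(G, 2)
Pow(Pow(Add(442, Function('y')(-12)), Rational(1, 2)), -1) = Pow(Pow(Add(442, Pow(-12, 2)), Rational(1, 2)), -1) = Pow(Pow(Add(442, 144), Rational(1, 2)), -1) = Pow(Pow(586, Rational(1, 2)), -1) = Mul(Rational(1, 586), Pow(586, Rational(1, 2)))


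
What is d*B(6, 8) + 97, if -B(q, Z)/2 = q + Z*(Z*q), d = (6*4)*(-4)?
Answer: 74977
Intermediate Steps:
d = -96 (d = 24*(-4) = -96)
B(q, Z) = -2*q - 2*q*Z² (B(q, Z) = -2*(q + Z*(Z*q)) = -2*(q + q*Z²) = -2*q - 2*q*Z²)
d*B(6, 8) + 97 = -(-192)*6*(1 + 8²) + 97 = -(-192)*6*(1 + 64) + 97 = -(-192)*6*65 + 97 = -96*(-780) + 97 = 74880 + 97 = 74977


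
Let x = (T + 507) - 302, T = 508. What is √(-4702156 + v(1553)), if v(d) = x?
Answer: I*√4701443 ≈ 2168.3*I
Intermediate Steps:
x = 713 (x = (508 + 507) - 302 = 1015 - 302 = 713)
v(d) = 713
√(-4702156 + v(1553)) = √(-4702156 + 713) = √(-4701443) = I*√4701443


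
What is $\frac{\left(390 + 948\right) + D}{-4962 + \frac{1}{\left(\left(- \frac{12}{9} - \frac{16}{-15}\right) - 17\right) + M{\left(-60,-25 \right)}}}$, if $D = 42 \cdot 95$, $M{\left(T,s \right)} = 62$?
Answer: $- \frac{397232}{369943} \approx -1.0738$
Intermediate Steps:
$D = 3990$
$\frac{\left(390 + 948\right) + D}{-4962 + \frac{1}{\left(\left(- \frac{12}{9} - \frac{16}{-15}\right) - 17\right) + M{\left(-60,-25 \right)}}} = \frac{\left(390 + 948\right) + 3990}{-4962 + \frac{1}{\left(\left(- \frac{12}{9} - \frac{16}{-15}\right) - 17\right) + 62}} = \frac{1338 + 3990}{-4962 + \frac{1}{\left(\left(\left(-12\right) \frac{1}{9} - - \frac{16}{15}\right) - 17\right) + 62}} = \frac{5328}{-4962 + \frac{1}{\left(\left(- \frac{4}{3} + \frac{16}{15}\right) - 17\right) + 62}} = \frac{5328}{-4962 + \frac{1}{\left(- \frac{4}{15} - 17\right) + 62}} = \frac{5328}{-4962 + \frac{1}{- \frac{259}{15} + 62}} = \frac{5328}{-4962 + \frac{1}{\frac{671}{15}}} = \frac{5328}{-4962 + \frac{15}{671}} = \frac{5328}{- \frac{3329487}{671}} = 5328 \left(- \frac{671}{3329487}\right) = - \frac{397232}{369943}$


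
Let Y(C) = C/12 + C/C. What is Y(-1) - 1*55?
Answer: -649/12 ≈ -54.083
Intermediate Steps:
Y(C) = 1 + C/12 (Y(C) = C*(1/12) + 1 = C/12 + 1 = 1 + C/12)
Y(-1) - 1*55 = (1 + (1/12)*(-1)) - 1*55 = (1 - 1/12) - 55 = 11/12 - 55 = -649/12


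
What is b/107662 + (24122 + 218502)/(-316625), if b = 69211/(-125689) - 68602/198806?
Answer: -9598840218986346719/12526377385460409125 ≈ -0.76629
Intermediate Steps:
b = -11191039422/12493863667 (b = 69211*(-1/125689) - 68602*1/198806 = -69211/125689 - 34301/99403 = -11191039422/12493863667 ≈ -0.89572)
b/107662 + (24122 + 218502)/(-316625) = -11191039422/12493863667/107662 + (24122 + 218502)/(-316625) = -11191039422/12493863667*1/107662 + 242624*(-1/316625) = -5595519711/672557175058277 - 14272/18625 = -9598840218986346719/12526377385460409125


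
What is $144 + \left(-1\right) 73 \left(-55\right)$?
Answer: $4159$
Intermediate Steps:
$144 + \left(-1\right) 73 \left(-55\right) = 144 - -4015 = 144 + 4015 = 4159$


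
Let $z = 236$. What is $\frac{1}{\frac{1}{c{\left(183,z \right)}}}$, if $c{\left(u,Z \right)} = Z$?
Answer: $236$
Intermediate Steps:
$\frac{1}{\frac{1}{c{\left(183,z \right)}}} = \frac{1}{\frac{1}{236}} = 236$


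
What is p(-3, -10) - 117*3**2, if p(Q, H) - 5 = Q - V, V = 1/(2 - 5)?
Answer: -3152/3 ≈ -1050.7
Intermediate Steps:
V = -1/3 (V = 1/(-3) = -1/3 ≈ -0.33333)
p(Q, H) = 16/3 + Q (p(Q, H) = 5 + (Q - 1*(-1/3)) = 5 + (Q + 1/3) = 5 + (1/3 + Q) = 16/3 + Q)
p(-3, -10) - 117*3**2 = (16/3 - 3) - 117*3**2 = 7/3 - 117*9 = 7/3 - 1053 = -3152/3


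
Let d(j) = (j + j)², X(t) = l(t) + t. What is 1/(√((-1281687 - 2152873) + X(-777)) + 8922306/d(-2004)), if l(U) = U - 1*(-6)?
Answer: 3981347072544/24630611566715760889 - 186372443252736*I*√5083/24630611566715760889 ≈ 1.6164e-7 - 0.00053947*I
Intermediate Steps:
l(U) = 6 + U (l(U) = U + 6 = 6 + U)
X(t) = 6 + 2*t (X(t) = (6 + t) + t = 6 + 2*t)
d(j) = 4*j² (d(j) = (2*j)² = 4*j²)
1/(√((-1281687 - 2152873) + X(-777)) + 8922306/d(-2004)) = 1/(√((-1281687 - 2152873) + (6 + 2*(-777))) + 8922306/((4*(-2004)²))) = 1/(√(-3434560 + (6 - 1554)) + 8922306/((4*4016016))) = 1/(√(-3434560 - 1548) + 8922306/16064064) = 1/(√(-3436108) + 8922306*(1/16064064)) = 1/(26*I*√5083 + 1487051/2677344) = 1/(1487051/2677344 + 26*I*√5083)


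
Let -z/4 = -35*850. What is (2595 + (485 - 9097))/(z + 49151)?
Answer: -6017/168151 ≈ -0.035783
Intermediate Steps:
z = 119000 (z = -(-140)*850 = -4*(-29750) = 119000)
(2595 + (485 - 9097))/(z + 49151) = (2595 + (485 - 9097))/(119000 + 49151) = (2595 - 8612)/168151 = -6017*1/168151 = -6017/168151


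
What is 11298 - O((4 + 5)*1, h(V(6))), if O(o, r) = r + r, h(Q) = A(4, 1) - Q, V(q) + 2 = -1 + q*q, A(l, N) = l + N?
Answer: 11354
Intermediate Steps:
A(l, N) = N + l
V(q) = -3 + q² (V(q) = -2 + (-1 + q*q) = -2 + (-1 + q²) = -3 + q²)
h(Q) = 5 - Q (h(Q) = (1 + 4) - Q = 5 - Q)
O(o, r) = 2*r
11298 - O((4 + 5)*1, h(V(6))) = 11298 - 2*(5 - (-3 + 6²)) = 11298 - 2*(5 - (-3 + 36)) = 11298 - 2*(5 - 1*33) = 11298 - 2*(5 - 33) = 11298 - 2*(-28) = 11298 - 1*(-56) = 11298 + 56 = 11354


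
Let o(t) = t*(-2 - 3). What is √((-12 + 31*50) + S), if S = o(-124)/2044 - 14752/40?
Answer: 3*√848282995/2555 ≈ 34.198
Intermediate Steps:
o(t) = -5*t (o(t) = t*(-5) = -5*t)
S = -941509/2555 (S = -5*(-124)/2044 - 14752/40 = 620*(1/2044) - 14752*1/40 = 155/511 - 1844/5 = -941509/2555 ≈ -368.50)
√((-12 + 31*50) + S) = √((-12 + 31*50) - 941509/2555) = √((-12 + 1550) - 941509/2555) = √(1538 - 941509/2555) = √(2988081/2555) = 3*√848282995/2555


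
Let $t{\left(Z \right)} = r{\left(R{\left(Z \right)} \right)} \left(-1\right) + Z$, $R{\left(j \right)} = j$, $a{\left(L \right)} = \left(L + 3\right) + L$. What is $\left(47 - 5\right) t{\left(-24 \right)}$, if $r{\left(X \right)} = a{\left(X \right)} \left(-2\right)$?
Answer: $-4788$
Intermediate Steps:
$a{\left(L \right)} = 3 + 2 L$ ($a{\left(L \right)} = \left(3 + L\right) + L = 3 + 2 L$)
$r{\left(X \right)} = -6 - 4 X$ ($r{\left(X \right)} = \left(3 + 2 X\right) \left(-2\right) = -6 - 4 X$)
$t{\left(Z \right)} = 6 + 5 Z$ ($t{\left(Z \right)} = \left(-6 - 4 Z\right) \left(-1\right) + Z = \left(6 + 4 Z\right) + Z = 6 + 5 Z$)
$\left(47 - 5\right) t{\left(-24 \right)} = \left(47 - 5\right) \left(6 + 5 \left(-24\right)\right) = \left(47 - 5\right) \left(6 - 120\right) = 42 \left(-114\right) = -4788$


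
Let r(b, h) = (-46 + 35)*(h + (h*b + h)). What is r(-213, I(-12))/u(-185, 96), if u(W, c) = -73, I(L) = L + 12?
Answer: 0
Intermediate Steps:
I(L) = 12 + L
r(b, h) = -22*h - 11*b*h (r(b, h) = -11*(h + (b*h + h)) = -11*(h + (h + b*h)) = -11*(2*h + b*h) = -22*h - 11*b*h)
r(-213, I(-12))/u(-185, 96) = -11*(12 - 12)*(2 - 213)/(-73) = -11*0*(-211)*(-1/73) = 0*(-1/73) = 0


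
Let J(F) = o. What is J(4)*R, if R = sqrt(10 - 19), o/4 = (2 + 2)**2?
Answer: 192*I ≈ 192.0*I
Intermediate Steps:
o = 64 (o = 4*(2 + 2)**2 = 4*4**2 = 4*16 = 64)
R = 3*I (R = sqrt(-9) = 3*I ≈ 3.0*I)
J(F) = 64
J(4)*R = 64*(3*I) = 192*I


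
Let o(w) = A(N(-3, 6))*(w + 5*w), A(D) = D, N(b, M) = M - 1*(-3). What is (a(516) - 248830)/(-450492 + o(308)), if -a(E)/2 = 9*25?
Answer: 12464/21693 ≈ 0.57456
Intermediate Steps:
N(b, M) = 3 + M (N(b, M) = M + 3 = 3 + M)
o(w) = 54*w (o(w) = (3 + 6)*(w + 5*w) = 9*(6*w) = 54*w)
a(E) = -450 (a(E) = -18*25 = -2*225 = -450)
(a(516) - 248830)/(-450492 + o(308)) = (-450 - 248830)/(-450492 + 54*308) = -249280/(-450492 + 16632) = -249280/(-433860) = -249280*(-1/433860) = 12464/21693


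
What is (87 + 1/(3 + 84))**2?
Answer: 57304900/7569 ≈ 7571.0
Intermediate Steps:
(87 + 1/(3 + 84))**2 = (87 + 1/87)**2 = (7570/87)**2 = 57304900/7569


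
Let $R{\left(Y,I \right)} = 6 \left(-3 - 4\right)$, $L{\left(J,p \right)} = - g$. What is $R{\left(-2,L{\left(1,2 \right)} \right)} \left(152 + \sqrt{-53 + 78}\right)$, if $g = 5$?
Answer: $-6594$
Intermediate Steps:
$L{\left(J,p \right)} = -5$ ($L{\left(J,p \right)} = \left(-1\right) 5 = -5$)
$R{\left(Y,I \right)} = -42$ ($R{\left(Y,I \right)} = 6 \left(-7\right) = -42$)
$R{\left(-2,L{\left(1,2 \right)} \right)} \left(152 + \sqrt{-53 + 78}\right) = - 42 \left(152 + \sqrt{-53 + 78}\right) = - 42 \left(152 + \sqrt{25}\right) = - 42 \left(152 + 5\right) = \left(-42\right) 157 = -6594$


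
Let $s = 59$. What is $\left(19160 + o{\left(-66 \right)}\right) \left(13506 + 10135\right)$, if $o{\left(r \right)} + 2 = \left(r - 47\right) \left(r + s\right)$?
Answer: $471614309$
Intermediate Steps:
$o{\left(r \right)} = -2 + \left(-47 + r\right) \left(59 + r\right)$ ($o{\left(r \right)} = -2 + \left(r - 47\right) \left(r + 59\right) = -2 + \left(-47 + r\right) \left(59 + r\right)$)
$\left(19160 + o{\left(-66 \right)}\right) \left(13506 + 10135\right) = \left(19160 + \left(-2775 + \left(-66\right)^{2} + 12 \left(-66\right)\right)\right) \left(13506 + 10135\right) = \left(19160 - -789\right) 23641 = \left(19160 + 789\right) 23641 = 19949 \cdot 23641 = 471614309$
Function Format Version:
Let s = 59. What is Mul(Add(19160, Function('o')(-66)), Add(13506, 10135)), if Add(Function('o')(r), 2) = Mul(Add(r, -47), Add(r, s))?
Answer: 471614309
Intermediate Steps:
Function('o')(r) = Add(-2, Mul(Add(-47, r), Add(59, r))) (Function('o')(r) = Add(-2, Mul(Add(r, -47), Add(r, 59))) = Add(-2, Mul(Add(-47, r), Add(59, r))))
Mul(Add(19160, Function('o')(-66)), Add(13506, 10135)) = Mul(Add(19160, Add(-2775, Pow(-66, 2), Mul(12, -66))), Add(13506, 10135)) = Mul(Add(19160, Add(-2775, 4356, -792)), 23641) = Mul(Add(19160, 789), 23641) = Mul(19949, 23641) = 471614309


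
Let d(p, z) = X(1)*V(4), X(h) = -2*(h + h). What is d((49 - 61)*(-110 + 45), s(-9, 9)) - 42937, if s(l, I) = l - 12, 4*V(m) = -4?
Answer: -42933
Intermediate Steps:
V(m) = -1 (V(m) = (1/4)*(-4) = -1)
X(h) = -4*h
s(l, I) = -12 + l
d(p, z) = 4 (d(p, z) = -4*1*(-1) = -4*(-1) = 4)
d((49 - 61)*(-110 + 45), s(-9, 9)) - 42937 = 4 - 42937 = -42933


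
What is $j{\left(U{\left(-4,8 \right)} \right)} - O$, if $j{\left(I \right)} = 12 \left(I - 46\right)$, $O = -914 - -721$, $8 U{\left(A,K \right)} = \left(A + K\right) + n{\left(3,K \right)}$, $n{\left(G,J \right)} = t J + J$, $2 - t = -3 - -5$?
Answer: $-341$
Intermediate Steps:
$t = 0$ ($t = 2 - \left(-3 - -5\right) = 2 - \left(-3 + 5\right) = 2 - 2 = 0$)
$n{\left(G,J \right)} = J$ ($n{\left(G,J \right)} = 0 J + J = 0 + J = J$)
$U{\left(A,K \right)} = \frac{K}{4} + \frac{A}{8}$ ($U{\left(A,K \right)} = \frac{\left(A + K\right) + K}{8} = \frac{A + 2 K}{8} = \frac{K}{4} + \frac{A}{8}$)
$O = -193$ ($O = -914 + 721 = -193$)
$j{\left(I \right)} = -552 + 12 I$ ($j{\left(I \right)} = 12 \left(-46 + I\right) = -552 + 12 I$)
$j{\left(U{\left(-4,8 \right)} \right)} - O = \left(-552 + 12 \left(\frac{1}{4} \cdot 8 + \frac{1}{8} \left(-4\right)\right)\right) - -193 = \left(-552 + 12 \left(2 - \frac{1}{2}\right)\right) + 193 = \left(-552 + 12 \cdot \frac{3}{2}\right) + 193 = \left(-552 + 18\right) + 193 = -534 + 193 = -341$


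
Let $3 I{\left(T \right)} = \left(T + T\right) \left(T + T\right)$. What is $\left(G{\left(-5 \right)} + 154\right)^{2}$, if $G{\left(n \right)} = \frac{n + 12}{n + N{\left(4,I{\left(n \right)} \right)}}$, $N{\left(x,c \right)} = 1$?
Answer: $\frac{370881}{16} \approx 23180.0$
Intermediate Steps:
$I{\left(T \right)} = \frac{4 T^{2}}{3}$ ($I{\left(T \right)} = \frac{\left(T + T\right) \left(T + T\right)}{3} = \frac{2 T 2 T}{3} = \frac{4 T^{2}}{3}$)
$G{\left(n \right)} = \frac{12 + n}{1 + n}$ ($G{\left(n \right)} = \frac{n + 12}{n + 1} = \frac{12 + n}{1 + n}$)
$\left(G{\left(-5 \right)} + 154\right)^{2} = \left(\frac{12 - 5}{1 - 5} + 154\right)^{2} = \left(\frac{1}{-4} \cdot 7 + 154\right)^{2} = \left(\left(- \frac{1}{4}\right) 7 + 154\right)^{2} = \left(- \frac{7}{4} + 154\right)^{2} = \left(\frac{609}{4}\right)^{2} = \frac{370881}{16}$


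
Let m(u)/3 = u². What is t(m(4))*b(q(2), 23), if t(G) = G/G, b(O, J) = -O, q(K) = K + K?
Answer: -4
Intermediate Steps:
q(K) = 2*K
m(u) = 3*u²
t(G) = 1
t(m(4))*b(q(2), 23) = 1*(-2*2) = 1*(-1*4) = 1*(-4) = -4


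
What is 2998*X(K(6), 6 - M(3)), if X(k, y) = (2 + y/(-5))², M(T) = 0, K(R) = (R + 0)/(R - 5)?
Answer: 47968/25 ≈ 1918.7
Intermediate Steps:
K(R) = R/(-5 + R)
X(k, y) = (2 - y/5)² (X(k, y) = (2 + y*(-⅕))² = (2 - y/5)²)
2998*X(K(6), 6 - M(3)) = 2998*((-10 + (6 - 1*0))²/25) = 2998*((-10 + (6 + 0))²/25) = 2998*((-10 + 6)²/25) = 2998*((1/25)*(-4)²) = 2998*((1/25)*16) = 2998*(16/25) = 47968/25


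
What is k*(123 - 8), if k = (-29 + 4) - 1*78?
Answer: -11845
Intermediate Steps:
k = -103 (k = -25 - 78 = -103)
k*(123 - 8) = -103*(123 - 8) = -103*115 = -11845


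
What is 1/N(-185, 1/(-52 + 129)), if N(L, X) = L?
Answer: -1/185 ≈ -0.0054054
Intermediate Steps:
1/N(-185, 1/(-52 + 129)) = 1/(-185) = -1/185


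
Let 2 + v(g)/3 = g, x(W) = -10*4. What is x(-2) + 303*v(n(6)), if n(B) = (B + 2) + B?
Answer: 10868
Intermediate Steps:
x(W) = -40
n(B) = 2 + 2*B (n(B) = (2 + B) + B = 2 + 2*B)
v(g) = -6 + 3*g
x(-2) + 303*v(n(6)) = -40 + 303*(-6 + 3*(2 + 2*6)) = -40 + 303*(-6 + 3*(2 + 12)) = -40 + 303*(-6 + 3*14) = -40 + 303*(-6 + 42) = -40 + 303*36 = -40 + 10908 = 10868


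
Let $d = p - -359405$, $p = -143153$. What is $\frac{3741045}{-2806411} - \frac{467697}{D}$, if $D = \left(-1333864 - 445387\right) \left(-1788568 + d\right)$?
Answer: $- \frac{10465742356163850687}{7851060542695790876} \approx -1.333$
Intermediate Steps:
$d = 216252$ ($d = -143153 - -359405 = -143153 + 359405 = 216252$)
$D = 2797544815316$ ($D = \left(-1333864 - 445387\right) \left(-1788568 + 216252\right) = \left(-1779251\right) \left(-1572316\right) = 2797544815316$)
$\frac{3741045}{-2806411} - \frac{467697}{D} = \frac{3741045}{-2806411} - \frac{467697}{2797544815316} = 3741045 \left(- \frac{1}{2806411}\right) - \frac{467697}{2797544815316} = - \frac{3741045}{2806411} - \frac{467697}{2797544815316} = - \frac{10465742356163850687}{7851060542695790876}$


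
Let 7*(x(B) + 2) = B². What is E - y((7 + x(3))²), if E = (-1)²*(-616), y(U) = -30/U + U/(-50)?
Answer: -728615401/1185800 ≈ -614.45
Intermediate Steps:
x(B) = -2 + B²/7
y(U) = -30/U - U/50 (y(U) = -30/U + U*(-1/50) = -30/U - U/50)
E = -616 (E = 1*(-616) = -616)
E - y((7 + x(3))²) = -616 - (-30/(7 + (-2 + (⅐)*3²))² - (7 + (-2 + (⅐)*3²))²/50) = -616 - (-30/(7 + (-2 + (⅐)*9))² - (7 + (-2 + (⅐)*9))²/50) = -616 - (-30/(7 + (-2 + 9/7))² - (7 + (-2 + 9/7))²/50) = -616 - (-30/(7 - 5/7)² - (7 - 5/7)²/50) = -616 - (-30/((44/7)²) - (44/7)²/50) = -616 - (-30/1936/49 - 1/50*1936/49) = -616 - (-30*49/1936 - 968/1225) = -616 - (-735/968 - 968/1225) = -616 - 1*(-1837399/1185800) = -616 + 1837399/1185800 = -728615401/1185800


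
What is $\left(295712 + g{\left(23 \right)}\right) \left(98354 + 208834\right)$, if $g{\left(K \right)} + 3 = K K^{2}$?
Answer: $94575812688$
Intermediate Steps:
$g{\left(K \right)} = -3 + K^{3}$ ($g{\left(K \right)} = -3 + K K^{2} = -3 + K^{3}$)
$\left(295712 + g{\left(23 \right)}\right) \left(98354 + 208834\right) = \left(295712 - \left(3 - 23^{3}\right)\right) \left(98354 + 208834\right) = \left(295712 + \left(-3 + 12167\right)\right) 307188 = \left(295712 + 12164\right) 307188 = 307876 \cdot 307188 = 94575812688$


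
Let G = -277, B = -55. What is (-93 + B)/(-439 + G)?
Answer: 37/179 ≈ 0.20670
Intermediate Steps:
(-93 + B)/(-439 + G) = (-93 - 55)/(-439 - 277) = -148/(-716) = -148*(-1/716) = 37/179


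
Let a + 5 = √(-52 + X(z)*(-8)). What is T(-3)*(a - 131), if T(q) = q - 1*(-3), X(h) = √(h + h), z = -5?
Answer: 0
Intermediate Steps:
X(h) = √2*√h (X(h) = √(2*h) = √2*√h)
a = -5 + √(-52 - 8*I*√10) (a = -5 + √(-52 + (√2*√(-5))*(-8)) = -5 + √(-52 + (√2*(I*√5))*(-8)) = -5 + √(-52 + (I*√10)*(-8)) = -5 + √(-52 - 8*I*√10) ≈ -3.2931 - 7.4104*I)
T(q) = 3 + q (T(q) = q + 3 = 3 + q)
T(-3)*(a - 131) = (3 - 3)*((-5 + 2*√(-13 - 2*I*√10)) - 131) = 0*(-136 + 2*√(-13 - 2*I*√10)) = 0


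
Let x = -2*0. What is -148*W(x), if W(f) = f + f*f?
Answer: 0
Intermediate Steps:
x = 0
W(f) = f + f²
-148*W(x) = -0*(1 + 0) = -0 = -148*0 = 0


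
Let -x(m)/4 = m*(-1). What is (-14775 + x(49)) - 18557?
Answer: -33136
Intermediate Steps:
x(m) = 4*m (x(m) = -4*m*(-1) = -(-4)*m = 4*m)
(-14775 + x(49)) - 18557 = (-14775 + 4*49) - 18557 = (-14775 + 196) - 18557 = -14579 - 18557 = -33136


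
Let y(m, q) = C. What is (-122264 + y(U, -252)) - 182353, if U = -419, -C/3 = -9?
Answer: -304590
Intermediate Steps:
C = 27 (C = -3*(-9) = 27)
y(m, q) = 27
(-122264 + y(U, -252)) - 182353 = (-122264 + 27) - 182353 = -122237 - 182353 = -304590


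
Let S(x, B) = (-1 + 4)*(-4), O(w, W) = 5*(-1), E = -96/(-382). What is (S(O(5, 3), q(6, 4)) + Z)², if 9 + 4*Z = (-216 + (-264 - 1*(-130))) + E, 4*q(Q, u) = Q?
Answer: 6035580721/583696 ≈ 10340.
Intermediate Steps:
q(Q, u) = Q/4
E = 48/191 (E = -96*(-1/382) = 48/191 ≈ 0.25131)
O(w, W) = -5
S(x, B) = -12 (S(x, B) = 3*(-4) = -12)
Z = -68521/764 (Z = -9/4 + ((-216 + (-264 - 1*(-130))) + 48/191)/4 = -9/4 + ((-216 + (-264 + 130)) + 48/191)/4 = -9/4 + ((-216 - 134) + 48/191)/4 = -9/4 + (-350 + 48/191)/4 = -9/4 + (¼)*(-66802/191) = -9/4 - 33401/382 = -68521/764 ≈ -89.687)
(S(O(5, 3), q(6, 4)) + Z)² = (-12 - 68521/764)² = (-77689/764)² = 6035580721/583696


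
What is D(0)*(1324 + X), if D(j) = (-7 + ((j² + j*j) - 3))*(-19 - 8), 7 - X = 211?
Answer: 302400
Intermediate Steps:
X = -204 (X = 7 - 1*211 = 7 - 211 = -204)
D(j) = 270 - 54*j² (D(j) = (-7 + ((j² + j²) - 3))*(-27) = (-7 + (2*j² - 3))*(-27) = (-7 + (-3 + 2*j²))*(-27) = (-10 + 2*j²)*(-27) = 270 - 54*j²)
D(0)*(1324 + X) = (270 - 54*0²)*(1324 - 204) = (270 - 54*0)*1120 = (270 + 0)*1120 = 270*1120 = 302400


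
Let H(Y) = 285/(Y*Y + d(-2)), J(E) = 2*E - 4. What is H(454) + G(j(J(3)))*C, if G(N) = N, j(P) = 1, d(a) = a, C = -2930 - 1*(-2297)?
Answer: -130469877/206114 ≈ -633.00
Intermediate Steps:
J(E) = -4 + 2*E
C = -633 (C = -2930 + 2297 = -633)
H(Y) = 285/(-2 + Y²) (H(Y) = 285/(Y*Y - 2) = 285/(Y² - 2) = 285/(-2 + Y²))
H(454) + G(j(J(3)))*C = 285/(-2 + 454²) + 1*(-633) = 285/(-2 + 206116) - 633 = 285/206114 - 633 = -130469877/206114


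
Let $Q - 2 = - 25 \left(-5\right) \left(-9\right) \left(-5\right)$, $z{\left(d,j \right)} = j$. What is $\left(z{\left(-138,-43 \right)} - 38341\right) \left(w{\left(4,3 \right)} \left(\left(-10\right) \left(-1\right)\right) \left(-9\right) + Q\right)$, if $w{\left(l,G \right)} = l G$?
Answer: $-174532048$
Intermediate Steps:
$Q = 5627$ ($Q = 2 - 25 \left(-5\right) \left(-9\right) \left(-5\right) = 2 - 25 \cdot 45 \left(-5\right) = 2 - -5625 = 2 + 5625 = 5627$)
$w{\left(l,G \right)} = G l$
$\left(z{\left(-138,-43 \right)} - 38341\right) \left(w{\left(4,3 \right)} \left(\left(-10\right) \left(-1\right)\right) \left(-9\right) + Q\right) = \left(-43 - 38341\right) \left(3 \cdot 4 \left(\left(-10\right) \left(-1\right)\right) \left(-9\right) + 5627\right) = - 38384 \left(12 \cdot 10 \left(-9\right) + 5627\right) = - 38384 \left(120 \left(-9\right) + 5627\right) = - 38384 \left(-1080 + 5627\right) = \left(-38384\right) 4547 = -174532048$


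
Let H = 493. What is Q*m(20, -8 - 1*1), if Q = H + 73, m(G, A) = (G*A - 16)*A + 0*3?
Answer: 998424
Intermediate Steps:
m(G, A) = A*(-16 + A*G) (m(G, A) = (A*G - 16)*A + 0 = (-16 + A*G)*A + 0 = A*(-16 + A*G) + 0 = A*(-16 + A*G))
Q = 566 (Q = 493 + 73 = 566)
Q*m(20, -8 - 1*1) = 566*((-8 - 1*1)*(-16 + (-8 - 1*1)*20)) = 566*((-8 - 1)*(-16 + (-8 - 1)*20)) = 566*(-9*(-16 - 9*20)) = 566*(-9*(-16 - 180)) = 566*(-9*(-196)) = 566*1764 = 998424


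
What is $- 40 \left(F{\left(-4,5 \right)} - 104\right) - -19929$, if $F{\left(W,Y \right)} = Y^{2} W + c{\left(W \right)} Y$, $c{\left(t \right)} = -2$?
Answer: $28489$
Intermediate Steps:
$F{\left(W,Y \right)} = - 2 Y + W Y^{2}$ ($F{\left(W,Y \right)} = Y^{2} W - 2 Y = W Y^{2} - 2 Y = - 2 Y + W Y^{2}$)
$- 40 \left(F{\left(-4,5 \right)} - 104\right) - -19929 = - 40 \left(5 \left(-2 - 20\right) - 104\right) - -19929 = - 40 \left(5 \left(-2 - 20\right) - 104\right) + 19929 = - 40 \left(5 \left(-22\right) - 104\right) + 19929 = - 40 \left(-110 - 104\right) + 19929 = \left(-40\right) \left(-214\right) + 19929 = 8560 + 19929 = 28489$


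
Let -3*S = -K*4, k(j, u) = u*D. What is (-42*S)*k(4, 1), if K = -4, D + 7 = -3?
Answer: -2240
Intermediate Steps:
D = -10 (D = -7 - 3 = -10)
k(j, u) = -10*u (k(j, u) = u*(-10) = -10*u)
S = -16/3 (S = -(-1*(-4))*4/3 = -4*4/3 = -⅓*16 = -16/3 ≈ -5.3333)
(-42*S)*k(4, 1) = (-42*(-16/3))*(-10*1) = 224*(-10) = -2240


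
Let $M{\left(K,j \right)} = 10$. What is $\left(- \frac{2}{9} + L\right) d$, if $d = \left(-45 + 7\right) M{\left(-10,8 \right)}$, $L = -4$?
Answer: $\frac{14440}{9} \approx 1604.4$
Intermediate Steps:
$d = -380$ ($d = \left(-45 + 7\right) 10 = \left(-38\right) 10 = -380$)
$\left(- \frac{2}{9} + L\right) d = \left(- \frac{2}{9} - 4\right) \left(-380\right) = \left(- \frac{38}{9}\right) \left(-380\right) = \frac{14440}{9}$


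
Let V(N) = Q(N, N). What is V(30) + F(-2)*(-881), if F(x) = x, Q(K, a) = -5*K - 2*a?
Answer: 1552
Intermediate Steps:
V(N) = -7*N (V(N) = -5*N - 2*N = -7*N)
V(30) + F(-2)*(-881) = -7*30 - 2*(-881) = -210 + 1762 = 1552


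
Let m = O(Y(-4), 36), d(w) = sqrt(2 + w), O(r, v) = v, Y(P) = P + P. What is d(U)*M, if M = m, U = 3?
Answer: 36*sqrt(5) ≈ 80.498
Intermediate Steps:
Y(P) = 2*P
m = 36
M = 36
d(U)*M = sqrt(2 + 3)*36 = sqrt(5)*36 = 36*sqrt(5)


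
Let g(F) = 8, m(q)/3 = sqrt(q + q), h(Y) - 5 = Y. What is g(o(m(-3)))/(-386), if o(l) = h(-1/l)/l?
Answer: -4/193 ≈ -0.020725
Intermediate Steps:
h(Y) = 5 + Y
m(q) = 3*sqrt(2)*sqrt(q) (m(q) = 3*sqrt(q + q) = 3*sqrt(2*q) = 3*(sqrt(2)*sqrt(q)) = 3*sqrt(2)*sqrt(q))
o(l) = (5 - 1/l)/l
g(o(m(-3)))/(-386) = 8/(-386) = 8*(-1/386) = -4/193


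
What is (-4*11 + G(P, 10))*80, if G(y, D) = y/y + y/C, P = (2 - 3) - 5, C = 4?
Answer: -3560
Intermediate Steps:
P = -6 (P = -1 - 5 = -6)
G(y, D) = 1 + y/4 (G(y, D) = y/y + y/4 = 1 + y*(¼) = 1 + y/4)
(-4*11 + G(P, 10))*80 = (-4*11 + (1 + (¼)*(-6)))*80 = (-44 + (1 - 3/2))*80 = (-44 - ½)*80 = -89/2*80 = -3560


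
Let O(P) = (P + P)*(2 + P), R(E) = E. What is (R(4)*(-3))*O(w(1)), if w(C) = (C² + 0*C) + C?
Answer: -192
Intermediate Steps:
w(C) = C + C² (w(C) = (C² + 0) + C = C² + C = C + C²)
O(P) = 2*P*(2 + P) (O(P) = (2*P)*(2 + P) = 2*P*(2 + P))
(R(4)*(-3))*O(w(1)) = (4*(-3))*(2*(1*(1 + 1))*(2 + 1*(1 + 1))) = -24*1*2*(2 + 1*2) = -24*2*(2 + 2) = -24*2*4 = -12*16 = -192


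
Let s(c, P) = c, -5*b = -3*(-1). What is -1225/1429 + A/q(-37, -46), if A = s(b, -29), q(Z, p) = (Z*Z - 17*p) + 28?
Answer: -13350662/15568955 ≈ -0.85752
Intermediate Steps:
b = -3/5 (b = -(-3)*(-1)/5 = -1/5*3 = -3/5 ≈ -0.60000)
q(Z, p) = 28 + Z**2 - 17*p (q(Z, p) = (Z**2 - 17*p) + 28 = 28 + Z**2 - 17*p)
A = -3/5 ≈ -0.60000
-1225/1429 + A/q(-37, -46) = -1225/1429 - 3/(5*(28 + (-37)**2 - 17*(-46))) = -1225*1/1429 - 3/(5*(28 + 1369 + 782)) = -1225/1429 - 3/5/2179 = -1225/1429 - 3/5*1/2179 = -1225/1429 - 3/10895 = -13350662/15568955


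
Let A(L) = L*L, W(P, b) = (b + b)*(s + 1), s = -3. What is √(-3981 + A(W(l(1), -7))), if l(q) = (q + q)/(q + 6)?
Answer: I*√3197 ≈ 56.542*I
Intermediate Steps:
l(q) = 2*q/(6 + q) (l(q) = (2*q)/(6 + q) = 2*q/(6 + q))
W(P, b) = -4*b (W(P, b) = (b + b)*(-3 + 1) = (2*b)*(-2) = -4*b)
A(L) = L²
√(-3981 + A(W(l(1), -7))) = √(-3981 + (-4*(-7))²) = √(-3981 + 28²) = √(-3981 + 784) = √(-3197) = I*√3197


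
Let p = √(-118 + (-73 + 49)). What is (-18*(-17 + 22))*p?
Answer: -90*I*√142 ≈ -1072.5*I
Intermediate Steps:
p = I*√142 (p = √(-118 - 24) = √(-142) = I*√142 ≈ 11.916*I)
(-18*(-17 + 22))*p = (-18*(-17 + 22))*(I*√142) = (-18*5)*(I*√142) = -90*I*√142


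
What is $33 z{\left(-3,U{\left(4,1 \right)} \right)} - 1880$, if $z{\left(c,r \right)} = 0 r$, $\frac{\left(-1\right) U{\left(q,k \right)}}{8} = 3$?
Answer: $-1880$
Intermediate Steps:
$U{\left(q,k \right)} = -24$ ($U{\left(q,k \right)} = \left(-8\right) 3 = -24$)
$z{\left(c,r \right)} = 0$
$33 z{\left(-3,U{\left(4,1 \right)} \right)} - 1880 = 33 \cdot 0 - 1880 = 0 - 1880 = -1880$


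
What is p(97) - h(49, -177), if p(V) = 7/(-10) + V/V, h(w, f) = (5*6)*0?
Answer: 3/10 ≈ 0.30000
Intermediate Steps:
h(w, f) = 0 (h(w, f) = 30*0 = 0)
p(V) = 3/10 (p(V) = 7*(-⅒) + 1 = -7/10 + 1 = 3/10)
p(97) - h(49, -177) = 3/10 - 1*0 = 3/10 + 0 = 3/10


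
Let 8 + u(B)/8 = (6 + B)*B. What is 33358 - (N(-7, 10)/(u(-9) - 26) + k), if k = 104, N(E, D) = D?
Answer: 2094997/63 ≈ 33254.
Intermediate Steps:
u(B) = -64 + 8*B*(6 + B) (u(B) = -64 + 8*((6 + B)*B) = -64 + 8*(B*(6 + B)) = -64 + 8*B*(6 + B))
33358 - (N(-7, 10)/(u(-9) - 26) + k) = 33358 - (10/((-64 + 8*(-9)² + 48*(-9)) - 26) + 104) = 33358 - (10/((-64 + 8*81 - 432) - 26) + 104) = 33358 - (10/((-64 + 648 - 432) - 26) + 104) = 33358 - (10/(152 - 26) + 104) = 33358 - (10/126 + 104) = 33358 - (10*(1/126) + 104) = 33358 - (5/63 + 104) = 33358 - 1*6557/63 = 33358 - 6557/63 = 2094997/63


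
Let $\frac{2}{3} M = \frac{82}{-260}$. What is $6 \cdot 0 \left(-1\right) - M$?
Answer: $\frac{123}{260} \approx 0.47308$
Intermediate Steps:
$M = - \frac{123}{260}$ ($M = \frac{3 \frac{82}{-260}}{2} = \frac{3 \cdot 82 \left(- \frac{1}{260}\right)}{2} = \frac{3}{2} \left(- \frac{41}{130}\right) = - \frac{123}{260} \approx -0.47308$)
$6 \cdot 0 \left(-1\right) - M = 6 \cdot 0 \left(-1\right) - - \frac{123}{260} = 0 \left(-1\right) + \frac{123}{260} = 0 + \frac{123}{260} = \frac{123}{260}$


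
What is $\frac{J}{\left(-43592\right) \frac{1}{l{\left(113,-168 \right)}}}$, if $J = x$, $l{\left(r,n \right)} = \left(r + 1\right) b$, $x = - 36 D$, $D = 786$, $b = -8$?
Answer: $- \frac{3225744}{5449} \approx -591.99$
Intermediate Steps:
$x = -28296$ ($x = \left(-36\right) 786 = -28296$)
$l{\left(r,n \right)} = -8 - 8 r$ ($l{\left(r,n \right)} = \left(r + 1\right) \left(-8\right) = \left(1 + r\right) \left(-8\right) = -8 - 8 r$)
$J = -28296$
$\frac{J}{\left(-43592\right) \frac{1}{l{\left(113,-168 \right)}}} = - \frac{28296}{\left(-43592\right) \frac{1}{-8 - 904}} = - \frac{28296}{\left(-43592\right) \frac{1}{-912}} = - \frac{28296}{\left(-43592\right) \left(- \frac{1}{912}\right)} = - \frac{28296}{\frac{5449}{114}} = \left(-28296\right) \frac{114}{5449} = - \frac{3225744}{5449}$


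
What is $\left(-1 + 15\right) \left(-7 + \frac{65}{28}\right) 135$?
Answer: $- \frac{17685}{2} \approx -8842.5$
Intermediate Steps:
$\left(-1 + 15\right) \left(-7 + \frac{65}{28}\right) 135 = 14 \left(-7 + 65 \cdot \frac{1}{28}\right) 135 = 14 \left(-7 + \frac{65}{28}\right) 135 = 14 \left(- \frac{131}{28}\right) 135 = \left(- \frac{131}{2}\right) 135 = - \frac{17685}{2}$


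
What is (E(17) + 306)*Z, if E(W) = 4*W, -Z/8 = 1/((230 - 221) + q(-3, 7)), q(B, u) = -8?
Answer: -2992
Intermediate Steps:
Z = -8 (Z = -8/((230 - 221) - 8) = -8/(9 - 8) = -8/1 = -8*1 = -8)
(E(17) + 306)*Z = (4*17 + 306)*(-8) = (68 + 306)*(-8) = 374*(-8) = -2992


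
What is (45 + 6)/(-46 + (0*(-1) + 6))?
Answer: -51/40 ≈ -1.2750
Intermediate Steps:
(45 + 6)/(-46 + (0*(-1) + 6)) = 51/(-46 + (0 + 6)) = 51/(-46 + 6) = 51/(-40) = 51*(-1/40) = -51/40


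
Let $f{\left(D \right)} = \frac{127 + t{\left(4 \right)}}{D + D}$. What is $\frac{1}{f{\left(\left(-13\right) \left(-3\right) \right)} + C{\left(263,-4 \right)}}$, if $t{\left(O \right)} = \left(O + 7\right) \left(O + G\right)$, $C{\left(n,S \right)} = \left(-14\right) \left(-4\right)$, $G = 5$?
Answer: $\frac{39}{2297} \approx 0.016979$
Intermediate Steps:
$C{\left(n,S \right)} = 56$
$t{\left(O \right)} = \left(5 + O\right) \left(7 + O\right)$ ($t{\left(O \right)} = \left(O + 7\right) \left(O + 5\right) = \left(7 + O\right) \left(5 + O\right) = \left(5 + O\right) \left(7 + O\right)$)
$f{\left(D \right)} = \frac{113}{D}$ ($f{\left(D \right)} = \frac{127 + \left(35 + 4^{2} + 12 \cdot 4\right)}{D + D} = \frac{127 + \left(35 + 16 + 48\right)}{2 D} = \left(127 + 99\right) \frac{1}{2 D} = 226 \frac{1}{2 D} = \frac{113}{D}$)
$\frac{1}{f{\left(\left(-13\right) \left(-3\right) \right)} + C{\left(263,-4 \right)}} = \frac{1}{\frac{113}{\left(-13\right) \left(-3\right)} + 56} = \frac{1}{\frac{113}{39} + 56} = \frac{1}{\frac{2297}{39}} = \frac{39}{2297}$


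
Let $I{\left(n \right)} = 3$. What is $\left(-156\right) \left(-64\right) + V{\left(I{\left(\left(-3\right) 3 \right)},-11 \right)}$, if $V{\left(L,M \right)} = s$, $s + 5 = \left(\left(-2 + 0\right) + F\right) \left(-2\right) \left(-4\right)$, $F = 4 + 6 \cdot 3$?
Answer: $10139$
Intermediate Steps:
$F = 22$ ($F = 4 + 18 = 22$)
$s = 155$ ($s = -5 + \left(\left(-2 + 0\right) + 22\right) \left(-2\right) \left(-4\right) = -5 + \left(-2 + 22\right) \left(-2\right) \left(-4\right) = -5 + 20 \left(-2\right) \left(-4\right) = -5 - -160 = -5 + 160 = 155$)
$V{\left(L,M \right)} = 155$
$\left(-156\right) \left(-64\right) + V{\left(I{\left(\left(-3\right) 3 \right)},-11 \right)} = \left(-156\right) \left(-64\right) + 155 = 9984 + 155 = 10139$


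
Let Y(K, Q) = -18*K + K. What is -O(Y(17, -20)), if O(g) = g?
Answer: 289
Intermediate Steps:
Y(K, Q) = -17*K
-O(Y(17, -20)) = -(-17)*17 = -1*(-289) = 289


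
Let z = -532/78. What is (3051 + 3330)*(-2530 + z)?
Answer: -210436872/13 ≈ -1.6187e+7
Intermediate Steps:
z = -266/39 (z = -532*1/78 = -266/39 ≈ -6.8205)
(3051 + 3330)*(-2530 + z) = (3051 + 3330)*(-2530 - 266/39) = 6381*(-98936/39) = -210436872/13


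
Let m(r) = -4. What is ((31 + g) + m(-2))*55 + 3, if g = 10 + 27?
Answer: 3523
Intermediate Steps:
g = 37
((31 + g) + m(-2))*55 + 3 = ((31 + 37) - 4)*55 + 3 = (68 - 4)*55 + 3 = 64*55 + 3 = 3520 + 3 = 3523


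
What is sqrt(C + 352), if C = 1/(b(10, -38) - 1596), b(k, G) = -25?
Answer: 3*sqrt(102769779)/1621 ≈ 18.762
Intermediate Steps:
C = -1/1621 (C = 1/(-25 - 1596) = 1/(-1621) = -1/1621 ≈ -0.00061690)
sqrt(C + 352) = sqrt(-1/1621 + 352) = sqrt(570591/1621) = 3*sqrt(102769779)/1621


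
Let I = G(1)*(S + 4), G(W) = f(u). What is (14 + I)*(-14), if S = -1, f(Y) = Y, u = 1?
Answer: -238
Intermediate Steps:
G(W) = 1
I = 3 (I = 1*(-1 + 4) = 1*3 = 3)
(14 + I)*(-14) = (14 + 3)*(-14) = 17*(-14) = -238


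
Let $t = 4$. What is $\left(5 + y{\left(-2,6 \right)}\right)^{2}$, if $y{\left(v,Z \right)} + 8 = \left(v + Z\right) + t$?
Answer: $25$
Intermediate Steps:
$y{\left(v,Z \right)} = -4 + Z + v$ ($y{\left(v,Z \right)} = -8 + \left(\left(v + Z\right) + 4\right) = -8 + \left(\left(Z + v\right) + 4\right) = -8 + \left(4 + Z + v\right) = -4 + Z + v$)
$\left(5 + y{\left(-2,6 \right)}\right)^{2} = \left(5 - 0\right)^{2} = \left(5 + 0\right)^{2} = 5^{2} = 25$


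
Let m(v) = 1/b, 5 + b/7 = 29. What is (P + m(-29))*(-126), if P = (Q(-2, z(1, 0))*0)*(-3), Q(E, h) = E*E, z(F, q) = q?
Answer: -¾ ≈ -0.75000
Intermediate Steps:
b = 168 (b = -35 + 7*29 = -35 + 203 = 168)
m(v) = 1/168
Q(E, h) = E²
P = 0 (P = ((-2)²*0)*(-3) = (4*0)*(-3) = 0*(-3) = 0)
(P + m(-29))*(-126) = (0 + 1/168)*(-126) = (1/168)*(-126) = -¾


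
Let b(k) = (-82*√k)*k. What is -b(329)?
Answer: 26978*√329 ≈ 4.8934e+5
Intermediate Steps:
b(k) = -82*k^(3/2)
-b(329) = -(-82)*329^(3/2) = -(-82)*329*√329 = -(-26978)*√329 = 26978*√329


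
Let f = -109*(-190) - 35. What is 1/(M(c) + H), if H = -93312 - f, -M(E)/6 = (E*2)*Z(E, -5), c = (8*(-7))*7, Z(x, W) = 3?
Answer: -1/99875 ≈ -1.0013e-5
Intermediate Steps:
f = 20675 (f = 20710 - 35 = 20675)
c = -392 (c = -56*7 = -392)
M(E) = -36*E (M(E) = -6*E*2*3 = -6*2*E*3 = -36*E)
H = -113987 (H = -93312 - 1*20675 = -93312 - 20675 = -113987)
1/(M(c) + H) = 1/(-36*(-392) - 113987) = 1/(14112 - 113987) = 1/(-99875) = -1/99875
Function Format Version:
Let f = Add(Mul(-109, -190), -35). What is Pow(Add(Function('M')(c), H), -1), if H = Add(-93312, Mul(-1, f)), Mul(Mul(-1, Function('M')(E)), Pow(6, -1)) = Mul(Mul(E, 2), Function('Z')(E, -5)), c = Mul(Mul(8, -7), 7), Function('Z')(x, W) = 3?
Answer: Rational(-1, 99875) ≈ -1.0013e-5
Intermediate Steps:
f = 20675 (f = Add(20710, -35) = 20675)
c = -392 (c = Mul(-56, 7) = -392)
Function('M')(E) = Mul(-36, E) (Function('M')(E) = Mul(-6, Mul(Mul(E, 2), 3)) = Mul(-6, Mul(Mul(2, E), 3)) = Mul(-6, Mul(6, E)) = Mul(-36, E))
H = -113987 (H = Add(-93312, Mul(-1, 20675)) = Add(-93312, -20675) = -113987)
Pow(Add(Function('M')(c), H), -1) = Pow(Add(Mul(-36, -392), -113987), -1) = Pow(Add(14112, -113987), -1) = Pow(-99875, -1) = Rational(-1, 99875)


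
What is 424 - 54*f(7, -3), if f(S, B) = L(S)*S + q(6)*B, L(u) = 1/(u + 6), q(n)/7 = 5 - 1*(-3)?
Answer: 123070/13 ≈ 9466.9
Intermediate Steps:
q(n) = 56 (q(n) = 7*(5 - 1*(-3)) = 7*(5 + 3) = 7*8 = 56)
L(u) = 1/(6 + u)
f(S, B) = 56*B + S/(6 + S) (f(S, B) = S/(6 + S) + 56*B = 56*B + S/(6 + S))
424 - 54*f(7, -3) = 424 - 54*(7 + 56*(-3)*(6 + 7))/(6 + 7) = 424 - 54*(7 + 56*(-3)*13)/13 = 424 - 54*(7 - 2184)/13 = 424 - 54*(-2177)/13 = 424 - 54*(-2177/13) = 424 + 117558/13 = 123070/13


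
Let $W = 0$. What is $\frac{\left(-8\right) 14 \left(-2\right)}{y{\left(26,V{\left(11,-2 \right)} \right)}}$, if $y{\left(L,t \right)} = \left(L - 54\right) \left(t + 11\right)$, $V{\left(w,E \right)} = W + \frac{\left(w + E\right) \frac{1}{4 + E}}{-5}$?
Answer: $- \frac{80}{101} \approx -0.79208$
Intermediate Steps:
$V{\left(w,E \right)} = - \frac{E + w}{5 \left(4 + E\right)}$ ($V{\left(w,E \right)} = 0 + \frac{\left(w + E\right) \frac{1}{4 + E}}{-5} = 0 + \frac{E + w}{4 + E} \left(- \frac{1}{5}\right) = 0 - \frac{E + w}{5 \left(4 + E\right)} = - \frac{E + w}{5 \left(4 + E\right)}$)
$y{\left(L,t \right)} = \left(-54 + L\right) \left(11 + t\right)$
$\frac{\left(-8\right) 14 \left(-2\right)}{y{\left(26,V{\left(11,-2 \right)} \right)}} = \frac{\left(-8\right) 14 \left(-2\right)}{-594 - 54 \frac{\left(-1\right) \left(-2\right) - 11}{5 \left(4 - 2\right)} + 11 \cdot 26 + 26 \frac{\left(-1\right) \left(-2\right) - 11}{5 \left(4 - 2\right)}} = \frac{\left(-112\right) \left(-2\right)}{-594 - 54 \frac{2 - 11}{5 \cdot 2} + 286 + 26 \frac{2 - 11}{5 \cdot 2}} = \frac{224}{-594 - 54 \cdot \frac{1}{5} \cdot \frac{1}{2} \left(-9\right) + 286 + 26 \cdot \frac{1}{5} \cdot \frac{1}{2} \left(-9\right)} = \frac{224}{-594 - - \frac{243}{5} + 286 + 26 \left(- \frac{9}{10}\right)} = \frac{224}{-594 + \frac{243}{5} + 286 - \frac{117}{5}} = \frac{224}{- \frac{1414}{5}} = 224 \left(- \frac{5}{1414}\right) = - \frac{80}{101}$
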